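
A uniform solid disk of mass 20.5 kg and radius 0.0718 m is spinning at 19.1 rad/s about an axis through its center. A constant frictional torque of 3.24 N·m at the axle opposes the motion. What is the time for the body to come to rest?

t ≈ 0.312 s

I = ½MR² = (1/2)(20.5)(0.0718)² = 0.05284 kg·m².
The net torque has magnitude 3.24 N·m, opposing ω.
|α| = τ/I = 3.240/0.05284 = 61.32 rad/s² (deceleration).
0 = ω₀ − |α|t ⇒ t = ω₀/|α| = 19.1/61.32 = 0.3115 s.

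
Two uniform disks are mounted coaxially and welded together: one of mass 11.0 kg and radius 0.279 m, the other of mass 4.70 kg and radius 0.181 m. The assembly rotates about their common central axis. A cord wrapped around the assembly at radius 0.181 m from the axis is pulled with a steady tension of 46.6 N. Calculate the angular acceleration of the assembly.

α ≈ 16.7 rad/s²

I = ½M₁R₁² + ½M₂R₂² = ½(11.0)(0.279)² + ½(4.70)(0.181)² = 0.5051 kg·m².
τ = F r = (46.6)(0.181) = 8.435 N·m.
α = τ/I = 8.435/0.5051 = 16.70 rad/s².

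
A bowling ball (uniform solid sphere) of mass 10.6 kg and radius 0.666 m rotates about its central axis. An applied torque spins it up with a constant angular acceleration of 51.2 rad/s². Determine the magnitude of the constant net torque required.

I = (2/5)MR² = (2/5)(10.6)(0.666)² = 1.881 kg·m².
τ = Iα = (1.881)(51.20) = 96.29 N·m.

τ ≈ 96.3 N·m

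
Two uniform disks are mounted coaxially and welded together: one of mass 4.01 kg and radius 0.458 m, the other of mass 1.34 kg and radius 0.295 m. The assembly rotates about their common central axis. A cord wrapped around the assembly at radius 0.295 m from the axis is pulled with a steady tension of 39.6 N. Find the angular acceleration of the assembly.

I = ½M₁R₁² + ½M₂R₂² = ½(4.01)(0.458)² + ½(1.34)(0.295)² = 0.4789 kg·m².
τ = F r = (39.6)(0.295) = 11.68 N·m.
α = τ/I = 11.68/0.4789 = 24.39 rad/s².

α ≈ 24.4 rad/s²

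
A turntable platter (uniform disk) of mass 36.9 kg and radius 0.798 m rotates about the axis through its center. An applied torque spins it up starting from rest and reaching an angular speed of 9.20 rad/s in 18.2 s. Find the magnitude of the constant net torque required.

τ ≈ 5.94 N·m

I = ½MR² = (1/2)(36.9)(0.798)² = 11.75 kg·m².
α = Δω/Δt = (9.20 − 0)/18.2 = 0.5055 rad/s².
τ = Iα = (11.75)(0.5055) = 5.939 N·m.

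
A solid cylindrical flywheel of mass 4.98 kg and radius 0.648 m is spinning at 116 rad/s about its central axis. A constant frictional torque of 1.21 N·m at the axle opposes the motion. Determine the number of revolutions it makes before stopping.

≈ 925 revolutions

I = ½MR² = (1/2)(4.98)(0.648)² = 1.046 kg·m².
The net torque has magnitude 1.21 N·m, opposing ω.
|α| = τ/I = 1.210/1.046 = 1.157 rad/s² (deceleration).
ω² = ω₀² − 2|α|θ with ω = 0 ⇒ θ = ω₀²/(2|α|) = 5814 rad = 925.3 rev.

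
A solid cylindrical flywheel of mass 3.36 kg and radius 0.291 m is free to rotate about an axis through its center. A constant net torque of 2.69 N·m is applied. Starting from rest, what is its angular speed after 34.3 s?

ω ≈ 649 rad/s

I = ½MR² = (1/2)(3.36)(0.291)² = 0.1423 kg·m².
α = τ/I = 2.69/0.1423 = 18.91 rad/s².
ω = ω₀ + αt = 0 + (18.91)(34.3) = 648.6 rad/s.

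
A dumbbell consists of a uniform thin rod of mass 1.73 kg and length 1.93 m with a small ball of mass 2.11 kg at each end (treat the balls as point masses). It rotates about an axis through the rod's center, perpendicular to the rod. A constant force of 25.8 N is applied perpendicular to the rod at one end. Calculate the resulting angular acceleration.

I_rod = (1/12)ML² = (1/12)(1.73)(1.93)² = 0.5370 kg·m².
I_balls = 2·m·(L/2)² = 2(2.11)(0.9650)² = 3.930 kg·m².
Total I = 4.467 kg·m².
τ = F·(L/2) = (25.8)(0.965) = 24.90 N·m.
α = τ/I = 24.90/4.467 = 5.574 rad/s².

α ≈ 5.57 rad/s²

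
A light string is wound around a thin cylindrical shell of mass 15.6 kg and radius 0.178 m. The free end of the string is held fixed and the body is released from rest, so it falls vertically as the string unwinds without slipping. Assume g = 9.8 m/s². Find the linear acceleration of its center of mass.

a ≈ 4.90 m/s²

Translation: Mg − T = Ma. Rotation about the center: TR = Iα with I = MR².
With a = αR: T = (I/R²)a = M a, so Mg = (1 + 1.000)Ma.
a = g/(1 + 1.000) = 9.8/2.000 = 4.900 m/s².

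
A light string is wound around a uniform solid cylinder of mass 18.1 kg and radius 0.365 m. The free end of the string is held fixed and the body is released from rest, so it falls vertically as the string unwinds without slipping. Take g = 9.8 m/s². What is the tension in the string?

Translation: Mg − T = Ma. Rotation about the center: TR = Iα with I = ½MR².
With a = αR: T = (I/R²)a = (1/2)M a, so Mg = (1 + 0.5000)Ma.
a = g/(1 + 0.5000) = 9.8/1.500 = 6.533 m/s².
T = 0.5000·M·a = (0.5000)(18.1)(6.533) = 59.13 N.

T ≈ 59.1 N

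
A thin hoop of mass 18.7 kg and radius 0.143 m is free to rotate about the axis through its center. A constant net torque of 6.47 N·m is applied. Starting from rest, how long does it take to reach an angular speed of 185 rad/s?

I = MR² = (18.7)(0.143)² = 0.3824 kg·m².
α = τ/I = 6.47/0.3824 = 16.92 rad/s².
ω = αt ⇒ t = ω/α = 185/16.92 = 10.93 s.

t ≈ 10.9 s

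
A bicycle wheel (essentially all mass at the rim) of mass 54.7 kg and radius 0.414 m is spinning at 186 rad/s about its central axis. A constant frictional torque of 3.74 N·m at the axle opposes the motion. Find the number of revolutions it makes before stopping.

≈ 6900 revolutions

I = MR² = (54.7)(0.414)² = 9.375 kg·m².
The net torque has magnitude 3.74 N·m, opposing ω.
|α| = τ/I = 3.740/9.375 = 0.3989 rad/s² (deceleration).
ω² = ω₀² − 2|α|θ with ω = 0 ⇒ θ = ω₀²/(2|α|) = 43360 rad = 6901 rev.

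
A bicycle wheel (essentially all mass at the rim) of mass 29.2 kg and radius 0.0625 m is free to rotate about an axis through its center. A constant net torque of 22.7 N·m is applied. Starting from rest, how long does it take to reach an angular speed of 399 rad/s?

I = MR² = (29.2)(0.0625)² = 0.1141 kg·m².
α = τ/I = 22.7/0.1141 = 199.0 rad/s².
ω = αt ⇒ t = ω/α = 399/199.0 = 2.005 s.

t ≈ 2.00 s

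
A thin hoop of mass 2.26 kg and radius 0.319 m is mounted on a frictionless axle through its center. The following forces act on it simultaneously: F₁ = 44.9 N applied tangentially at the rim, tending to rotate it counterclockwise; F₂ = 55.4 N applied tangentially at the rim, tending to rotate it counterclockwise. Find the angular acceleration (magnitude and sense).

I = MR² = (2.26)(0.319)² = 0.2300 kg·m².
Taking counterclockwise as positive: τ₁ = +(44.9)(0.319) = +14.32 N·m; τ₂ = +(55.4)(0.319) = +17.67 N·m.
Net torque τ = 32.00 N·m.
α = τ/I = 32.00/0.2300 = 139.1 rad/s².

α ≈ 139 rad/s², counterclockwise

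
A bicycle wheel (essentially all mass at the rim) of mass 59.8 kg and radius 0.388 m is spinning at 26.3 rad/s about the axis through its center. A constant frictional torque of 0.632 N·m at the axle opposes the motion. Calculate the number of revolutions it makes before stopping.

≈ 784 revolutions

I = MR² = (59.8)(0.388)² = 9.003 kg·m².
The net torque has magnitude 0.632 N·m, opposing ω.
|α| = τ/I = 0.6320/9.003 = 0.07020 rad/s² (deceleration).
ω² = ω₀² − 2|α|θ with ω = 0 ⇒ θ = ω₀²/(2|α|) = 4926 rad = 784.1 rev.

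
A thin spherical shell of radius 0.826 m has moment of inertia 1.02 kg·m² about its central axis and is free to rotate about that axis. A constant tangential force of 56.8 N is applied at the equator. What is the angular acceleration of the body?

τ = F R = (56.8)(0.826) = 46.92 N·m.
From τ = Iα: α = 46.92/1.020 = 46.00 rad/s².

α ≈ 46.0 rad/s²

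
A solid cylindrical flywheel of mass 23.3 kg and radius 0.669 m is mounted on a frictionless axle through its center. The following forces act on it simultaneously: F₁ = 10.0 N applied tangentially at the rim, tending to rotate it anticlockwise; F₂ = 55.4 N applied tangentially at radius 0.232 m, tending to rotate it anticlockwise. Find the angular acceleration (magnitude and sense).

I = ½MR² = (1/2)(23.3)(0.669)² = 5.214 kg·m².
Taking anticlockwise as positive: τ₁ = +(10.0)(0.669) = +6.690 N·m; τ₂ = +(55.4)(0.232) = +12.85 N·m.
Net torque τ = 19.54 N·m.
α = τ/I = 19.54/5.214 = 3.748 rad/s².

α ≈ 3.75 rad/s², anticlockwise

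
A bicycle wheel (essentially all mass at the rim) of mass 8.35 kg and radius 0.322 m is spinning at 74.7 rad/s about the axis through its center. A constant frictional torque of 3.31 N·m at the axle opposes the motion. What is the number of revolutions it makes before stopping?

I = MR² = (8.35)(0.322)² = 0.8658 kg·m².
The net torque has magnitude 3.31 N·m, opposing ω.
|α| = τ/I = 3.310/0.8658 = 3.823 rad/s² (deceleration).
ω² = ω₀² − 2|α|θ with ω = 0 ⇒ θ = ω₀²/(2|α|) = 729.8 rad = 116.1 rev.

≈ 116 revolutions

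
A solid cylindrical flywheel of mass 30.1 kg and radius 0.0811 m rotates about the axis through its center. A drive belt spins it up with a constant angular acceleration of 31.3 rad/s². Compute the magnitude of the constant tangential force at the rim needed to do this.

F ≈ 38.2 N

I = ½MR² = (1/2)(30.1)(0.0811)² = 0.09899 kg·m².
The required torque is τ = Iα = (0.09899)(31.30) = 3.098 N·m.
A tangential force at the rim gives τ = FR, so F = τ/R = 3.098/0.0811 = 38.20 N.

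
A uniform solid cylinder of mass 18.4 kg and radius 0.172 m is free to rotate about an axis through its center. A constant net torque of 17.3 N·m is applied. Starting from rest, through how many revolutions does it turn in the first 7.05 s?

I = ½MR² = (1/2)(18.4)(0.172)² = 0.2722 kg·m².
α = τ/I = 17.3/0.2722 = 63.56 rad/s².
θ = ½αt² = ½(63.56)(7.05)² = 1580 rad.
Revolutions = θ/(2π) = 251.4.

≈ 251 revolutions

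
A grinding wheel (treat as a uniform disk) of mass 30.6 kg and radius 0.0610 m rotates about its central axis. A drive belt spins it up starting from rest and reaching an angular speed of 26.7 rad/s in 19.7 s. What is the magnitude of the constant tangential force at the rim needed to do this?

F ≈ 1.26 N

I = ½MR² = (1/2)(30.6)(0.0610)² = 0.05693 kg·m².
α = Δω/Δt = (26.7 − 0)/19.7 = 1.355 rad/s².
The required torque is τ = Iα = (0.05693)(1.355) = 0.07716 N·m.
A tangential force at the rim gives τ = FR, so F = τ/R = 0.07716/0.0610 = 1.265 N.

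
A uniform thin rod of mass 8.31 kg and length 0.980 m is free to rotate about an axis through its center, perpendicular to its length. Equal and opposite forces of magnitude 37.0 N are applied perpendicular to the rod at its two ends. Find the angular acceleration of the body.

α ≈ 54.5 rad/s²

I = (1/12)ML² = (1/12)(8.31)(0.980)² = 0.6651 kg·m².
The couple gives τ = F·(L/2) + F·(L/2) = F L = (37.0)(0.980) = 36.26 N·m.
Newton's second law for rotation, τ = Iα, gives α = τ/I = 36.26/0.6651 = 54.52 rad/s².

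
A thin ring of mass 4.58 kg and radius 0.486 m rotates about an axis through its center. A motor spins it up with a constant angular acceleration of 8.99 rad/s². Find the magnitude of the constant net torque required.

I = MR² = (4.58)(0.486)² = 1.082 kg·m².
τ = Iα = (1.082)(8.990) = 9.725 N·m.

τ ≈ 9.73 N·m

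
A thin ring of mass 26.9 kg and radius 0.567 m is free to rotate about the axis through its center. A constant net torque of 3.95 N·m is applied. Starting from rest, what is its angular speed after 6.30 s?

I = MR² = (26.9)(0.567)² = 8.648 kg·m².
α = τ/I = 3.95/8.648 = 0.4568 rad/s².
ω = ω₀ + αt = 0 + (0.4568)(6.30) = 2.878 rad/s.

ω ≈ 2.88 rad/s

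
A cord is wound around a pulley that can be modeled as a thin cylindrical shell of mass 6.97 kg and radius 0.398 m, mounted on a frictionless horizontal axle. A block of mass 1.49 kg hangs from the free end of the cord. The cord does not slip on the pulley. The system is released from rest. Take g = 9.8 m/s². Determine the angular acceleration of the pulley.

I = MR² = (6.97)(0.398)² = 1.104 kg·m².
Block: mg − T = ma. Pulley: TR = Iα. No-slip: a = αR, so T = (I/R²)a = 6.970·a.
Then mg = (m + 6.970)a, so a = (1.49)(9.8)/(1.49 + 6.970) = 1.726 m/s².
α = a/R = 1.726/0.398 = 4.337 rad/s².

α ≈ 4.34 rad/s²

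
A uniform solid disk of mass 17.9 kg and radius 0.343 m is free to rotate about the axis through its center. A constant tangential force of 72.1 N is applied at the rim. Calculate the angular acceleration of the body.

α ≈ 23.5 rad/s²

I = ½MR² = (1/2)(17.9)(0.343)² = 1.053 kg·m².
τ = F R = (72.1)(0.343) = 24.73 N·m.
From τ = Iα: α = 24.73/1.053 = 23.49 rad/s².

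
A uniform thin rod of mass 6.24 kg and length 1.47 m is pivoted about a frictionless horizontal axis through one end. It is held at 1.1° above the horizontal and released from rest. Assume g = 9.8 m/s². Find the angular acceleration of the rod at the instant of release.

α ≈ 10.00 rad/s²

About the pivot, I = (1/3)ML² = (1/3)(6.24)(1.47)² = 4.495 kg·m².
The weight acts at the center, a distance L/2 = 0.7350 m from the pivot; τ = Mg(L/2) cos 1.1° = 44.94 N·m.
α = τ/I = 44.94/4.495 = 9.998 rad/s².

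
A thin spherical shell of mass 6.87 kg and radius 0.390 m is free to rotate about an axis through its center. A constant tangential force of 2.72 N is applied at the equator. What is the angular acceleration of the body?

I = (2/3)MR² = (2/3)(6.87)(0.390)² = 0.6966 kg·m².
τ = F R = (2.72)(0.390) = 1.061 N·m.
From τ = Iα: α = 1.061/0.6966 = 1.523 rad/s².

α ≈ 1.52 rad/s²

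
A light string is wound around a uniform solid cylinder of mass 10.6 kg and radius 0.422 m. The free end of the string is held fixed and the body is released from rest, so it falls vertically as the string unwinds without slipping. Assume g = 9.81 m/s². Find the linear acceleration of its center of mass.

a ≈ 6.54 m/s²

Translation: Mg − T = Ma. Rotation about the center: TR = Iα with I = ½MR².
With a = αR: T = (I/R²)a = (1/2)M a, so Mg = (1 + 0.5000)Ma.
a = g/(1 + 0.5000) = 9.81/1.500 = 6.540 m/s².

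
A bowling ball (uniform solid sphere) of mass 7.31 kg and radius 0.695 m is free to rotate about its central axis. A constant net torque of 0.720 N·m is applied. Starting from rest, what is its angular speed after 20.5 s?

ω ≈ 10.5 rad/s

I = (2/5)MR² = (2/5)(7.31)(0.695)² = 1.412 kg·m².
α = τ/I = 0.720/1.412 = 0.5098 rad/s².
ω = ω₀ + αt = 0 + (0.5098)(20.5) = 10.45 rad/s.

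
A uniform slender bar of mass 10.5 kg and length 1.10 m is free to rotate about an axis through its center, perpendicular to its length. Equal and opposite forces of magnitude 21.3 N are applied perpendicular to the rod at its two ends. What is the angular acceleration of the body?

α ≈ 22.1 rad/s²

I = (1/12)ML² = (1/12)(10.5)(1.10)² = 1.059 kg·m².
The couple gives τ = F·(L/2) + F·(L/2) = F L = (21.3)(1.10) = 23.43 N·m.
From τ = Iα: α = 23.43/1.059 = 22.13 rad/s².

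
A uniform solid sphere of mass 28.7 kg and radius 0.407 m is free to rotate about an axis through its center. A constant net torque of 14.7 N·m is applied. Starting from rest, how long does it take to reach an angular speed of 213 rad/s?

t ≈ 27.6 s

I = (2/5)MR² = (2/5)(28.7)(0.407)² = 1.902 kg·m².
α = τ/I = 14.7/1.902 = 7.730 rad/s².
ω = αt ⇒ t = ω/α = 213/7.730 = 27.55 s.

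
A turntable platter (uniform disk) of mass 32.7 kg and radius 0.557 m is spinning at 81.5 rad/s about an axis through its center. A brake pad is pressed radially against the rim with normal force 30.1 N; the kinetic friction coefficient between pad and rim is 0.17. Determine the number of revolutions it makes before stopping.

≈ 941 revolutions

I = ½MR² = (1/2)(32.7)(0.557)² = 5.073 kg·m².
Friction force f = μN = (0.17)(30.1) = 5.117 N at the rim; torque magnitude τ = fR = 2.850 N·m, opposing ω.
|α| = τ/I = 2.850/5.073 = 0.5619 rad/s² (deceleration).
ω² = ω₀² − 2|α|θ with ω = 0 ⇒ θ = ω₀²/(2|α|) = 5911 rad = 940.7 rev.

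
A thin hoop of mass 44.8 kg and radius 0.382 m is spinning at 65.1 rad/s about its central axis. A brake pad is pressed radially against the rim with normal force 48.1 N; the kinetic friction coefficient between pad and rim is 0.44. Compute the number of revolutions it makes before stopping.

I = MR² = (44.8)(0.382)² = 6.537 kg·m².
Friction force f = μN = (0.44)(48.1) = 21.16 N at the rim; torque magnitude τ = fR = 8.085 N·m, opposing ω.
|α| = τ/I = 8.085/6.537 = 1.237 rad/s² (deceleration).
ω² = ω₀² − 2|α|θ with ω = 0 ⇒ θ = ω₀²/(2|α|) = 1713 rad = 272.7 rev.

≈ 273 revolutions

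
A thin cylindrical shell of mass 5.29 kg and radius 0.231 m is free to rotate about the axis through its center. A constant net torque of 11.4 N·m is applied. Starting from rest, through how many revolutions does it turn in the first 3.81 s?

I = MR² = (5.29)(0.231)² = 0.2823 kg·m².
α = τ/I = 11.4/0.2823 = 40.39 rad/s².
θ = ½αt² = ½(40.39)(3.81)² = 293.1 rad.
Revolutions = θ/(2π) = 46.65.

≈ 46.7 revolutions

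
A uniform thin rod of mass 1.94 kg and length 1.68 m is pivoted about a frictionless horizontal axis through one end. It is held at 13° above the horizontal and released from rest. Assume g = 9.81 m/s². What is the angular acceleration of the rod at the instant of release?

About the pivot, I = (1/3)ML² = (1/3)(1.94)(1.68)² = 1.825 kg·m².
The weight acts at the center, a distance L/2 = 0.8400 m from the pivot; τ = Mg(L/2) cos 13° = 15.58 N·m.
α = τ/I = 15.58/1.825 = 8.534 rad/s².
(Equivalently α = (3g/(2L)) cos 13° = 8.534 rad/s².)

α ≈ 8.53 rad/s²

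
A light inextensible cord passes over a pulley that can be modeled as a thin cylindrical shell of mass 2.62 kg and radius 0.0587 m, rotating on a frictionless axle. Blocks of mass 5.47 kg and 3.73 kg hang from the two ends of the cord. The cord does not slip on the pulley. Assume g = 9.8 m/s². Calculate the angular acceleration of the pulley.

I = MR² = (2.62)(0.0587)² = 0.009028 kg·m².
Heavier block: m₁g − T₁ = m₁a. Lighter block: T₂ − m₂g = m₂a.
Pulley: (T₁ − T₂)R = Iα = I(a/R), so T₁ − T₂ = (I/R²)a = 1·M_p a = 2.620·a.
Adding the three: (m₁ − m₂)g = (m₁ + m₂ + 2.620)a, so a = (5.47 − 3.73)(9.8)/(5.47 + 3.73 + 2.620) = 1.443 m/s².
α = a/R = 1.443/0.0587 = 24.58 rad/s².

α ≈ 24.6 rad/s²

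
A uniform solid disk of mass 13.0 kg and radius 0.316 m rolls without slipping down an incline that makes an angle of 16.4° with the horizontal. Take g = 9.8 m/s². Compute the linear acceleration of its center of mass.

Translation along the incline: Mg sinθ − f = Ma.
Rotation about the center: fR = Iα with I = ½MR². No-slip gives a = αR, so f = (I/R²)a = (1/2)M a.
Substituting: Mg sinθ = (1 + 0.5000)Ma, so a = g sinθ/(1 + 0.5000) = (9.8) sin 16.4° / 1.500 = 1.845 m/s².

a ≈ 1.84 m/s²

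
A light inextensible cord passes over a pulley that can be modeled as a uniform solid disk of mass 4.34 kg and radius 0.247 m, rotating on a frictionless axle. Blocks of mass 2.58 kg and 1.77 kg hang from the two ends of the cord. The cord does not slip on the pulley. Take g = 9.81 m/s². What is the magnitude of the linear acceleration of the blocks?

a ≈ 1.22 m/s²

I = ½MR² = (1/2)(4.34)(0.247)² = 0.1324 kg·m².
Heavier block: m₁g − T₁ = m₁a. Lighter block: T₂ − m₂g = m₂a.
Pulley: (T₁ − T₂)R = Iα = I(a/R), so T₁ − T₂ = (I/R²)a = (1/2)M_p a = 2.170·a.
Adding the three: (m₁ − m₂)g = (m₁ + m₂ + 2.170)a, so a = (2.58 − 1.77)(9.81)/(2.58 + 1.77 + 2.170) = 1.219 m/s².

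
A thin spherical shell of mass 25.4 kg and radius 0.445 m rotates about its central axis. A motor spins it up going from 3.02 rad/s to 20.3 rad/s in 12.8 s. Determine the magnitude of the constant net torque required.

τ ≈ 4.53 N·m

I = (2/3)MR² = (2/3)(25.4)(0.445)² = 3.353 kg·m².
α = Δω/Δt = (20.3 − 3.02)/12.8 = 1.350 rad/s².
τ = Iα = (3.353)(1.350) = 4.527 N·m.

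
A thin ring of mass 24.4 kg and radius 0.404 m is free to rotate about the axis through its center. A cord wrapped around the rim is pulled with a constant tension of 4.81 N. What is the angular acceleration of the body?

α ≈ 0.488 rad/s²

I = MR² = (24.4)(0.404)² = 3.982 kg·m².
τ = F R = (4.81)(0.404) = 1.943 N·m.
From τ = Iα: α = 1.943/3.982 = 0.4879 rad/s².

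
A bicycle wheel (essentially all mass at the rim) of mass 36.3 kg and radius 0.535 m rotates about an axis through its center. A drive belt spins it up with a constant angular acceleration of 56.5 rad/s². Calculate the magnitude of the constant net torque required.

τ ≈ 587 N·m

I = MR² = (36.3)(0.535)² = 10.39 kg·m².
τ = Iα = (10.39)(56.50) = 587.0 N·m.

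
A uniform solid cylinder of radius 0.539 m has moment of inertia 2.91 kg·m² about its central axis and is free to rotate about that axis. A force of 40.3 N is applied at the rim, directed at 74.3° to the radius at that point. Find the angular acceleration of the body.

Only the tangential component produces torque: τ = F R sinθ = (40.3)(0.539) sin 74.3° = 20.91 N·m.
From τ = Iα: α = 20.91/2.910 = 7.186 rad/s².

α ≈ 7.19 rad/s²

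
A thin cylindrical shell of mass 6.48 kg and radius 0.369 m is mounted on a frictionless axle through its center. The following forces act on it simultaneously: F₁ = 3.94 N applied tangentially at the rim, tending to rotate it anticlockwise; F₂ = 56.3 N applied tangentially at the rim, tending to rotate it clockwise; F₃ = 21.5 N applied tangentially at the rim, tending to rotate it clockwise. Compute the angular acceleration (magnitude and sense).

I = MR² = (6.48)(0.369)² = 0.8823 kg·m².
Taking anticlockwise as positive: τ₁ = +(3.94)(0.369) = +1.454 N·m; τ₂ = −(56.3)(0.369) = −20.77 N·m; τ₃ = −(21.5)(0.369) = −7.933 N·m.
Net torque τ = -27.25 N·m.
α = τ/I = -27.25/0.8823 = -30.89 rad/s².

α ≈ 30.9 rad/s², clockwise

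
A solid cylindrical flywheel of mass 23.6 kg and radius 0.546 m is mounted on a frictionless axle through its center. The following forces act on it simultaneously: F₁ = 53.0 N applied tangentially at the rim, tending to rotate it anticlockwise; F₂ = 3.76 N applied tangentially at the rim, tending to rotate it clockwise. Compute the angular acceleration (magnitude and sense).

I = ½MR² = (1/2)(23.6)(0.546)² = 3.518 kg·m².
Taking anticlockwise as positive: τ₁ = +(53.0)(0.546) = +28.94 N·m; τ₂ = −(3.76)(0.546) = −2.053 N·m.
Net torque τ = 26.89 N·m.
α = τ/I = 26.89/3.518 = 7.643 rad/s².

α ≈ 7.64 rad/s², anticlockwise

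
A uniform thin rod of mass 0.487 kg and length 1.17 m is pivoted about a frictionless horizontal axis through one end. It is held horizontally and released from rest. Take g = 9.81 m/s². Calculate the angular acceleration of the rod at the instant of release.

α ≈ 12.6 rad/s²

About the pivot, I = (1/3)ML² = (1/3)(0.487)(1.17)² = 0.2222 kg·m².
The weight acts at the center, a distance L/2 = 0.5850 m from the pivot; τ = Mg(L/2) = 2.795 N·m.
α = τ/I = 2.795/0.2222 = 12.58 rad/s².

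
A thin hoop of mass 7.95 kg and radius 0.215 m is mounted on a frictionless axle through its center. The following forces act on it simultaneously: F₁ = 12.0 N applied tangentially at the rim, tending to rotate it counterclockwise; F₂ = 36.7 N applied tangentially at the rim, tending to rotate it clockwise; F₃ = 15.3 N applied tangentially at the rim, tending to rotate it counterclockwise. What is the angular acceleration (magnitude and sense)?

I = MR² = (7.95)(0.215)² = 0.3675 kg·m².
Taking counterclockwise as positive: τ₁ = +(12.0)(0.215) = +2.580 N·m; τ₂ = −(36.7)(0.215) = −7.891 N·m; τ₃ = +(15.3)(0.215) = +3.290 N·m.
Net torque τ = -2.021 N·m.
α = τ/I = -2.021/0.3675 = -5.499 rad/s².

α ≈ 5.50 rad/s², clockwise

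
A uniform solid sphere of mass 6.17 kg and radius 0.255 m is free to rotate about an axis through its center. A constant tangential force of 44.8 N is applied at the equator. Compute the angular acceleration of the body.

I = (2/5)MR² = (2/5)(6.17)(0.255)² = 0.1605 kg·m².
τ = F R = (44.8)(0.255) = 11.42 N·m.
From τ = Iα: α = 11.42/0.1605 = 71.19 rad/s².

α ≈ 71.2 rad/s²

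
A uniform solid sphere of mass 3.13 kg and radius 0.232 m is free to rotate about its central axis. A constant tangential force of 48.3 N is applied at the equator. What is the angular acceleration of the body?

I = (2/5)MR² = (2/5)(3.13)(0.232)² = 0.06739 kg·m².
τ = F R = (48.3)(0.232) = 11.21 N·m.
From τ = Iα: α = 11.21/0.06739 = 166.3 rad/s².

α ≈ 166 rad/s²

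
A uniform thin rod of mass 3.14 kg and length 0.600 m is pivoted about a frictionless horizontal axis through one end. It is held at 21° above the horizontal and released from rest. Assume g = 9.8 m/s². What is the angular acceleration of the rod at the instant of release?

About the pivot, I = (1/3)ML² = (1/3)(3.14)(0.600)² = 0.3768 kg·m².
The weight acts at the center, a distance L/2 = 0.3000 m from the pivot; τ = Mg(L/2) cos 21° = 8.618 N·m.
α = τ/I = 8.618/0.3768 = 22.87 rad/s².

α ≈ 22.9 rad/s²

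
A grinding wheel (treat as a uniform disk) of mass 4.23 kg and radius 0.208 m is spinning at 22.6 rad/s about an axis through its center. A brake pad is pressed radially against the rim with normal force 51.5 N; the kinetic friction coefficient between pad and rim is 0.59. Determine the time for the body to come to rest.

t ≈ 0.327 s

I = ½MR² = (1/2)(4.23)(0.208)² = 0.09150 kg·m².
Friction force f = μN = (0.59)(51.5) = 30.38 N at the rim; torque magnitude τ = fR = 6.320 N·m, opposing ω.
|α| = τ/I = 6.320/0.09150 = 69.07 rad/s² (deceleration).
0 = ω₀ − |α|t ⇒ t = ω₀/|α| = 22.6/69.07 = 0.3272 s.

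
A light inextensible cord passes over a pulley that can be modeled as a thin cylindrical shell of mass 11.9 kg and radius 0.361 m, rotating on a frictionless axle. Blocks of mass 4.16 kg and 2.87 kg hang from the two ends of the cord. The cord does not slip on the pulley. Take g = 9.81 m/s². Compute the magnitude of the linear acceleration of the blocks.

a ≈ 0.669 m/s²

I = MR² = (11.9)(0.361)² = 1.551 kg·m².
Heavier block: m₁g − T₁ = m₁a. Lighter block: T₂ − m₂g = m₂a.
Pulley: (T₁ − T₂)R = Iα = I(a/R), so T₁ − T₂ = (I/R²)a = 1·M_p a = 11.90·a.
Adding the three: (m₁ − m₂)g = (m₁ + m₂ + 11.90)a, so a = (4.16 − 2.87)(9.81)/(4.16 + 2.87 + 11.90) = 0.6685 m/s².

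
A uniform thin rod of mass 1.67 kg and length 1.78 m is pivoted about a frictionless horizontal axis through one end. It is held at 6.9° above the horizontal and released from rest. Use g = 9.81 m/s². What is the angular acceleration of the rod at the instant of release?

About the pivot, I = (1/3)ML² = (1/3)(1.67)(1.78)² = 1.764 kg·m².
The weight acts at the center, a distance L/2 = 0.8900 m from the pivot; τ = Mg(L/2) cos 6.9° = 14.48 N·m.
α = τ/I = 14.48/1.764 = 8.207 rad/s².

α ≈ 8.21 rad/s²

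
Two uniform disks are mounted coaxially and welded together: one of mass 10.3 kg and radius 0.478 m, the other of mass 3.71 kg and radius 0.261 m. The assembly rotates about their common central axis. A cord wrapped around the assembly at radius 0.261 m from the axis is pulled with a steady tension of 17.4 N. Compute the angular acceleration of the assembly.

α ≈ 3.49 rad/s²

I = ½M₁R₁² + ½M₂R₂² = ½(10.3)(0.478)² + ½(3.71)(0.261)² = 1.303 kg·m².
τ = F r = (17.4)(0.261) = 4.541 N·m.
α = τ/I = 4.541/1.303 = 3.485 rad/s².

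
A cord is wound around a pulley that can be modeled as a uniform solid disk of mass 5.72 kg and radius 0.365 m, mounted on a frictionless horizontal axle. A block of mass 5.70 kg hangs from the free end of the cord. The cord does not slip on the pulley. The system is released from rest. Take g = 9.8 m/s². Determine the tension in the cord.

T ≈ 18.7 N

I = ½MR² = (1/2)(5.72)(0.365)² = 0.3810 kg·m².
Block: mg − T = ma. Pulley: TR = Iα. No-slip: a = αR, so T = (I/R²)a = 2.860·a.
Then mg = (m + 2.860)a, so a = (5.70)(9.8)/(5.70 + 2.860) = 6.526 m/s².
T = 2.860·a = 18.66 N.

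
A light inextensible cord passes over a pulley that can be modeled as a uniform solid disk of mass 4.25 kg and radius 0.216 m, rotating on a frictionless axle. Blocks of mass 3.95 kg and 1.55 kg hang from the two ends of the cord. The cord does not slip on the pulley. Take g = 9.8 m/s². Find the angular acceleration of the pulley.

α ≈ 14.3 rad/s²

I = ½MR² = (1/2)(4.25)(0.216)² = 0.09914 kg·m².
Heavier block: m₁g − T₁ = m₁a. Lighter block: T₂ − m₂g = m₂a.
Pulley: (T₁ − T₂)R = Iα = I(a/R), so T₁ − T₂ = (I/R²)a = (1/2)M_p a = 2.125·a.
Adding the three: (m₁ − m₂)g = (m₁ + m₂ + 2.125)a, so a = (3.95 − 1.55)(9.8)/(3.95 + 1.55 + 2.125) = 3.085 m/s².
α = a/R = 3.085/0.216 = 14.28 rad/s².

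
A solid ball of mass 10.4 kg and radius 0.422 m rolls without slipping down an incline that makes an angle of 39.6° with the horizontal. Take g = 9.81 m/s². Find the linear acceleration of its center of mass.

Translation along the incline: Mg sinθ − f = Ma.
Rotation about the center: fR = Iα with I = (2/5)MR². No-slip gives a = αR, so f = (I/R²)a = (2/5)M a.
Substituting: Mg sinθ = (1 + 0.4000)Ma, so a = g sinθ/(1 + 0.4000) = (9.81) sin 39.6° / 1.400 = 4.467 m/s².

a ≈ 4.47 m/s²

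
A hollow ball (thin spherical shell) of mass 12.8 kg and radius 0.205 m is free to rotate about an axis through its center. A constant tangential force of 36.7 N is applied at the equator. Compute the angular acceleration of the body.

α ≈ 21.0 rad/s²

I = (2/3)MR² = (2/3)(12.8)(0.205)² = 0.3586 kg·m².
τ = F R = (36.7)(0.205) = 7.524 N·m.
From τ = Iα: α = 7.524/0.3586 = 20.98 rad/s².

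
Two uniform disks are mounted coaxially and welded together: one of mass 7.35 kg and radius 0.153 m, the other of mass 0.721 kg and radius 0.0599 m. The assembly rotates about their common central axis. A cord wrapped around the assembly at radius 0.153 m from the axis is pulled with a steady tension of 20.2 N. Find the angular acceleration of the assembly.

α ≈ 35.4 rad/s²

I = ½M₁R₁² + ½M₂R₂² = ½(7.35)(0.153)² + ½(0.721)(0.0599)² = 0.08732 kg·m².
τ = F r = (20.2)(0.153) = 3.091 N·m.
α = τ/I = 3.091/0.08732 = 35.39 rad/s².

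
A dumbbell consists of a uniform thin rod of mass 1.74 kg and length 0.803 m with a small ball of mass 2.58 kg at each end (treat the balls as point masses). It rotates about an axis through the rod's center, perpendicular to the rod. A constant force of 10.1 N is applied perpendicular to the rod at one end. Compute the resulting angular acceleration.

I_rod = (1/12)ML² = (1/12)(1.74)(0.803)² = 0.09350 kg·m².
I_balls = 2·m·(L/2)² = 2(2.58)(0.4015)² = 0.8318 kg·m².
Total I = 0.9253 kg·m².
τ = F·(L/2) = (10.1)(0.402) = 4.055 N·m.
α = τ/I = 4.055/0.9253 = 4.383 rad/s².

α ≈ 4.38 rad/s²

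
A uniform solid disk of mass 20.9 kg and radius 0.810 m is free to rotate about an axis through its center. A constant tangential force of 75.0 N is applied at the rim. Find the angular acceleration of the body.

I = ½MR² = (1/2)(20.9)(0.810)² = 6.856 kg·m².
τ = F R = (75.0)(0.810) = 60.75 N·m.
From τ = Iα: α = 60.75/6.856 = 8.861 rad/s².

α ≈ 8.86 rad/s²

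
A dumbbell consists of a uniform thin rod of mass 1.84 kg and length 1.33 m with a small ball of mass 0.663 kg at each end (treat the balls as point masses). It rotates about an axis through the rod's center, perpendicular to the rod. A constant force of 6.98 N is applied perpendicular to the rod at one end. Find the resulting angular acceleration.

I_rod = (1/12)ML² = (1/12)(1.84)(1.33)² = 0.2712 kg·m².
I_balls = 2·m·(L/2)² = 2(0.663)(0.6650)² = 0.5864 kg·m².
Total I = 0.8576 kg·m².
τ = F·(L/2) = (6.98)(0.665) = 4.642 N·m.
α = τ/I = 4.642/0.8576 = 5.412 rad/s².

α ≈ 5.41 rad/s²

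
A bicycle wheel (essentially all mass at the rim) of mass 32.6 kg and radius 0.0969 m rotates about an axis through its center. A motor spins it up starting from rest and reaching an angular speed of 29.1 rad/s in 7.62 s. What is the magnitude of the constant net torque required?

I = MR² = (32.6)(0.0969)² = 0.3061 kg·m².
α = Δω/Δt = (29.1 − 0)/7.62 = 3.819 rad/s².
τ = Iα = (0.3061)(3.819) = 1.169 N·m.

τ ≈ 1.17 N·m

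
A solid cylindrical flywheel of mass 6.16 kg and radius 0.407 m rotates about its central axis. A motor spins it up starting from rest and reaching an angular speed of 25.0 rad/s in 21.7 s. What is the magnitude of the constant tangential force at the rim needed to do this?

I = ½MR² = (1/2)(6.16)(0.407)² = 0.5102 kg·m².
α = Δω/Δt = (25.0 − 0)/21.7 = 1.152 rad/s².
The required torque is τ = Iα = (0.5102)(1.152) = 0.5878 N·m.
A tangential force at the rim gives τ = FR, so F = τ/R = 0.5878/0.407 = 1.444 N.

F ≈ 1.44 N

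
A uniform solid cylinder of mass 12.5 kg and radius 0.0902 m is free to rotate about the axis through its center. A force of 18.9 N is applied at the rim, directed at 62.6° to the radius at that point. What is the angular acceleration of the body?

I = ½MR² = (1/2)(12.5)(0.0902)² = 0.05085 kg·m².
Only the tangential component produces torque: τ = F R sinθ = (18.9)(0.0902) sin 62.6° = 1.514 N·m.
Newton's second law for rotation, τ = Iα, gives α = τ/I = 1.514/0.05085 = 29.76 rad/s².

α ≈ 29.8 rad/s²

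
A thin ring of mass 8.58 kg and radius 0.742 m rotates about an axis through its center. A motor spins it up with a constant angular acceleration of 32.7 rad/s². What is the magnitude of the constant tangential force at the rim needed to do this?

I = MR² = (8.58)(0.742)² = 4.724 kg·m².
The required torque is τ = Iα = (4.724)(32.70) = 154.5 N·m.
A tangential force at the rim gives τ = FR, so F = τ/R = 154.5/0.742 = 208.2 N.

F ≈ 208 N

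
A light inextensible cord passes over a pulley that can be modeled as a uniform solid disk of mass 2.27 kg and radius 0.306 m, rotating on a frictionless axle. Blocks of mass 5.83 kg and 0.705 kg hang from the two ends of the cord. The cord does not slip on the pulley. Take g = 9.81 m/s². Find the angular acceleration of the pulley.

I = ½MR² = (1/2)(2.27)(0.306)² = 0.1063 kg·m².
Heavier block: m₁g − T₁ = m₁a. Lighter block: T₂ − m₂g = m₂a.
Pulley: (T₁ − T₂)R = Iα = I(a/R), so T₁ − T₂ = (I/R²)a = (1/2)M_p a = 1.135·a.
Adding the three: (m₁ − m₂)g = (m₁ + m₂ + 1.135)a, so a = (5.83 − 0.705)(9.81)/(5.83 + 0.705 + 1.135) = 6.555 m/s².
α = a/R = 6.555/0.306 = 21.42 rad/s².

α ≈ 21.4 rad/s²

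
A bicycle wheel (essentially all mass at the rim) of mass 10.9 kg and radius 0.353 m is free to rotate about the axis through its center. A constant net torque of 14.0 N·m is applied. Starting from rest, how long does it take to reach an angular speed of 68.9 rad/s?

t ≈ 6.68 s

I = MR² = (10.9)(0.353)² = 1.358 kg·m².
α = τ/I = 14.0/1.358 = 10.31 rad/s².
ω = αt ⇒ t = ω/α = 68.9/10.31 = 6.684 s.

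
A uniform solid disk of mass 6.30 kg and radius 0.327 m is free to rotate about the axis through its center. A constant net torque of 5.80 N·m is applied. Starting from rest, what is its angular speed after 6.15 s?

ω ≈ 106 rad/s

I = ½MR² = (1/2)(6.30)(0.327)² = 0.3368 kg·m².
α = τ/I = 5.80/0.3368 = 17.22 rad/s².
ω = ω₀ + αt = 0 + (17.22)(6.15) = 105.9 rad/s.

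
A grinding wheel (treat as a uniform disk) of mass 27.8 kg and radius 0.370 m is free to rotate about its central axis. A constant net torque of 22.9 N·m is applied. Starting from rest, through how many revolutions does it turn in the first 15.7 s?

I = ½MR² = (1/2)(27.8)(0.370)² = 1.903 kg·m².
α = τ/I = 22.9/1.903 = 12.03 rad/s².
θ = ½αt² = ½(12.03)(15.7)² = 1483 rad.
Revolutions = θ/(2π) = 236.1.

≈ 236 revolutions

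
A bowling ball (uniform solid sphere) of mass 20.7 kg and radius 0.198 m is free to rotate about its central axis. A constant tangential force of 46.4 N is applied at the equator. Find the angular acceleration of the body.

I = (2/5)MR² = (2/5)(20.7)(0.198)² = 0.3246 kg·m².
τ = F R = (46.4)(0.198) = 9.187 N·m.
Newton's second law for rotation, τ = Iα, gives α = τ/I = 9.187/0.3246 = 28.30 rad/s².

α ≈ 28.3 rad/s²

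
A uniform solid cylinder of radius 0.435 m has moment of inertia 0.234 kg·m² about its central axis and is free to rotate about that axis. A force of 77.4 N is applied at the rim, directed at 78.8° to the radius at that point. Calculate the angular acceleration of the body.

α ≈ 141 rad/s²

Only the tangential component produces torque: τ = F R sinθ = (77.4)(0.435) sin 78.8° = 33.03 N·m.
From τ = Iα: α = 33.03/0.2340 = 141.1 rad/s².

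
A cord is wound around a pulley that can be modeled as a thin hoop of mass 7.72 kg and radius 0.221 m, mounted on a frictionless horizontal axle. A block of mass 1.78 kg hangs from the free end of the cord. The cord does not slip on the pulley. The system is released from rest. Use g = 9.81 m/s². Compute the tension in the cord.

I = MR² = (7.72)(0.221)² = 0.3771 kg·m².
Block: mg − T = ma. Pulley: TR = Iα. No-slip: a = αR, so T = (I/R²)a = 7.720·a.
Then mg = (m + 7.720)a, so a = (1.78)(9.81)/(1.78 + 7.720) = 1.838 m/s².
T = 7.720·a = 14.19 N.

T ≈ 14.2 N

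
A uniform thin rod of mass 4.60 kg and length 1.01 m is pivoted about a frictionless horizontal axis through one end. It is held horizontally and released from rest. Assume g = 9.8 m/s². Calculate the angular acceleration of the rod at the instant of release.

α ≈ 14.6 rad/s²

About the pivot, I = (1/3)ML² = (1/3)(4.60)(1.01)² = 1.564 kg·m².
The weight acts at the center, a distance L/2 = 0.5050 m from the pivot; τ = Mg(L/2) = 22.77 N·m.
α = τ/I = 22.77/1.564 = 14.55 rad/s².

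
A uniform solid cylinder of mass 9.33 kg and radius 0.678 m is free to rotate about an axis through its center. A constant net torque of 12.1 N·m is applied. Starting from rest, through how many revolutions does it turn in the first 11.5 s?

≈ 59.4 revolutions

I = ½MR² = (1/2)(9.33)(0.678)² = 2.144 kg·m².
α = τ/I = 12.1/2.144 = 5.643 rad/s².
θ = ½αt² = ½(5.643)(11.5)² = 373.1 rad.
Revolutions = θ/(2π) = 59.38.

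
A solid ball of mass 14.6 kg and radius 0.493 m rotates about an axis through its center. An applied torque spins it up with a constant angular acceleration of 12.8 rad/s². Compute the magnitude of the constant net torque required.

I = (2/5)MR² = (2/5)(14.6)(0.493)² = 1.419 kg·m².
τ = Iα = (1.419)(12.80) = 18.17 N·m.

τ ≈ 18.2 N·m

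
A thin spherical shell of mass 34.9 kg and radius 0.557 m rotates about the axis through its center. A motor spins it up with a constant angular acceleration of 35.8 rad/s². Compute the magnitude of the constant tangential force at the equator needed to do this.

I = (2/3)MR² = (2/3)(34.9)(0.557)² = 7.218 kg·m².
The required torque is τ = Iα = (7.218)(35.80) = 258.4 N·m.
A tangential force at the equator gives τ = FR, so F = τ/R = 258.4/0.557 = 464.0 N.

F ≈ 464 N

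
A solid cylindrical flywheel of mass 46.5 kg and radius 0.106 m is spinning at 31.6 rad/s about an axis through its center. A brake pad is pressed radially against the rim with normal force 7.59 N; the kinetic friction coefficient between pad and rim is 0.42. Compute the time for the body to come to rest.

t ≈ 24.4 s

I = ½MR² = (1/2)(46.5)(0.106)² = 0.2612 kg·m².
Friction force f = μN = (0.42)(7.59) = 3.188 N at the rim; torque magnitude τ = fR = 0.3379 N·m, opposing ω.
|α| = τ/I = 0.3379/0.2612 = 1.293 rad/s² (deceleration).
0 = ω₀ − |α|t ⇒ t = ω₀/|α| = 31.6/1.293 = 24.43 s.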